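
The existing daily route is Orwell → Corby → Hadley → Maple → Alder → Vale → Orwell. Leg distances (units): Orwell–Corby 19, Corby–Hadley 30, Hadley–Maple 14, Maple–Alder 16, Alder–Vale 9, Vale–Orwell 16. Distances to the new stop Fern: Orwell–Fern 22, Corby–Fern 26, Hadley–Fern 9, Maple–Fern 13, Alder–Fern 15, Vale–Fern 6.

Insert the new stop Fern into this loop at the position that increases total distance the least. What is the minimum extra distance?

Adding 5 by placing Fern on the Corby–Hadley leg.

Insertion cost between consecutive stops i–j is d(i,Fern) + d(Fern,j) − d(i,j):
  between Orwell and Corby: 22 + 26 − 19 = 29
  between Corby and Hadley: 26 + 9 − 30 = 5
  between Hadley and Maple: 9 + 13 − 14 = 8
  between Maple and Alder: 13 + 15 − 16 = 12
  between Alder and Vale: 15 + 6 − 9 = 12
  between Vale and Orwell: 6 + 22 − 16 = 12
Cheapest insertion is between Corby and Hadley, adding 5.
New total = 104 + 5 = 109.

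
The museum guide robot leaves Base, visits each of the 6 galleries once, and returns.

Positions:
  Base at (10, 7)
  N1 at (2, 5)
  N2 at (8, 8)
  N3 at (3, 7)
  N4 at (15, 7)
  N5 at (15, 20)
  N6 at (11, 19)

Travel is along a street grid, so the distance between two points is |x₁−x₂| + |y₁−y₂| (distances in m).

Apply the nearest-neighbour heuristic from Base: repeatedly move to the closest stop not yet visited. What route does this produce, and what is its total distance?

Nearest-neighbour total = 58 m; route Base → N2 → N3 → N1 → N4 → N5 → N6 → Base.

At Base the remaining stops are N2 3, N4 5, N3 7, N1 10, N6 13, N5 18; go to N2.
At N2 the remaining stops are N3 6, N4 8, N1 9, N6 14, N5 19; go to N3.
At N3 the remaining stops are N1 3, N4 12, N6 20, N5 25; go to N1.
At N1 the remaining stops are N4 15, N6 23, N5 28; go to N4.
At N4 the remaining stops are N5 13, N6 16; go to N5.
At N5 the remaining stops are N6 5; go to N6.
Return N6→Base: 13.
Total = 3 + 6 + 3 + 15 + 13 + 5 + 13 = 58.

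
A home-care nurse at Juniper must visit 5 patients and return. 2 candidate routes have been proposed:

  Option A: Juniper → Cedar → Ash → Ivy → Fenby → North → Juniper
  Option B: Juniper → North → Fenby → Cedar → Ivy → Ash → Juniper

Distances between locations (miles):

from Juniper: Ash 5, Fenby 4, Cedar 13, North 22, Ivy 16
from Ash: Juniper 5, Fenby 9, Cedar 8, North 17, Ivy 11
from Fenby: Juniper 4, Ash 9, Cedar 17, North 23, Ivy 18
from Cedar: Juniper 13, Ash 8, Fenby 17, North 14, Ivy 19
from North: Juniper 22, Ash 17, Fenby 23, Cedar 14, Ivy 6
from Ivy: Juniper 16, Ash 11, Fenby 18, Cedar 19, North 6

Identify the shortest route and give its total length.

Option A: 13 + 8 + 11 + 18 + 23 + 22 = 95
Option B: 22 + 23 + 17 + 19 + 11 + 5 = 97

95 miles — Option A is the shortest.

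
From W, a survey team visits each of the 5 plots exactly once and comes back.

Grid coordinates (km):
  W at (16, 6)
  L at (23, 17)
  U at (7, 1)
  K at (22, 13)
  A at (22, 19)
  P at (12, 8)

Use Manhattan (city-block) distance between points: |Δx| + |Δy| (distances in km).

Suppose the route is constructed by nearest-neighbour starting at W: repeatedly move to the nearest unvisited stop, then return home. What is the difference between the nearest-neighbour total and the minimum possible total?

Excess over optimum: 4 km.

From W: P=6, K=13, U=14, L=18, A=19 → choose P (6).
From P: U=12, K=15, L=20, A=21 → choose U (12).
From U: K=27, L=32, A=33 → choose K (27).
From K: L=5, A=6 → choose L (5).
From L: A=3 → choose A (3).
NN route W → P → U → K → L → A → W costs 72.
Optimal: W → L → A → K → P → U → W costs 68 (by enumerating all 60 distinct tours).
Excess = 72 − 68 = 4.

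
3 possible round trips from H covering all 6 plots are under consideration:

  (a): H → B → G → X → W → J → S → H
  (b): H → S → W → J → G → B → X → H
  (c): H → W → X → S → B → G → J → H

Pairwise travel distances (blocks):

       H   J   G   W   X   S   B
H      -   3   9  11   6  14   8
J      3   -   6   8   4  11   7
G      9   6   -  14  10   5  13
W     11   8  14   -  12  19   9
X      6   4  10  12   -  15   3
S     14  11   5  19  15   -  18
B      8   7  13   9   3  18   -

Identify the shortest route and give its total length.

Shortest is (b), total 69 blocks.

(a): 8 + 13 + 10 + 12 + 8 + 11 + 14 = 76
(b): 14 + 19 + 8 + 6 + 13 + 3 + 6 = 69
(c): 11 + 12 + 15 + 18 + 13 + 6 + 3 = 78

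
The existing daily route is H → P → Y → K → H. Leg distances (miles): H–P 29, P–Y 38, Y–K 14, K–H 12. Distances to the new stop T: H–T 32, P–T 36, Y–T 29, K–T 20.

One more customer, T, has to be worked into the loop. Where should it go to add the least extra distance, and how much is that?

Minimum extra distance: 27 miles, inserting T between P and Y.

Insertion cost between consecutive stops i–j is d(i,T) + d(T,j) − d(i,j):
  between H and P: 32 + 36 − 29 = 39
  between P and Y: 36 + 29 − 38 = 27
  between Y and K: 29 + 20 − 14 = 35
  between K and H: 20 + 32 − 12 = 40
Cheapest insertion is between P and Y, adding 27.
New total = 93 + 27 = 120.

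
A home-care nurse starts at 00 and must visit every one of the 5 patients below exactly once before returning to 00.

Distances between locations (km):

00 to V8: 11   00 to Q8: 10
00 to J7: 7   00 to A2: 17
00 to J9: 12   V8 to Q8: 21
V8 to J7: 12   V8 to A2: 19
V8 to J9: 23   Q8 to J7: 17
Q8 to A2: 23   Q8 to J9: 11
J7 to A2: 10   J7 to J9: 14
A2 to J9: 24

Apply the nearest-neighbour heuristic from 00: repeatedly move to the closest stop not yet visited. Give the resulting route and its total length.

Nearest-neighbour total = 80 km; route 00 → J7 → A2 → V8 → Q8 → J9 → 00.

From 00: distances to unvisited — J7=7, Q8=10, V8=11, J9=12, A2=17. Nearest is J7 (7).
From J7: distances to unvisited — A2=10, V8=12, J9=14, Q8=17. Nearest is A2 (10).
From A2: distances to unvisited — V8=19, Q8=23, J9=24. Nearest is V8 (19).
From V8: distances to unvisited — Q8=21, J9=23. Nearest is Q8 (21).
From Q8: distances to unvisited — J9=11. Nearest is J9 (11).
Return J9→00: 12.
Total = 7 + 10 + 19 + 21 + 11 + 12 = 80.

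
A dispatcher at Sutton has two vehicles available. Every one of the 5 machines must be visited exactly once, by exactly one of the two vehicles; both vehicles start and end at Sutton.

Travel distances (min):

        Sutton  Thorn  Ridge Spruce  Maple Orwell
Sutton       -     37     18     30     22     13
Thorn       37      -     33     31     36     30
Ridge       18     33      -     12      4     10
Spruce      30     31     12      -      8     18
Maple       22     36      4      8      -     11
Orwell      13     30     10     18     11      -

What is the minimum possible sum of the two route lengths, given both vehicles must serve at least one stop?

Check every non-empty split of the stops between the two vehicles; for each half take its own optimal tour:
  {Thorn} + {Ridge, Spruce, Maple, Orwell}: 74 + 61 = 135
  {Ridge} + {Thorn, Spruce, Maple, Orwell}: 36 + 100 = 136
  {Thorn, Ridge} + {Spruce, Maple, Orwell}: 88 + 61 = 149
  {Spruce} + {Thorn, Ridge, Maple, Orwell}: 60 + 98 = 158
  {Thorn, Spruce} + {Ridge, Maple, Orwell}: 98 + 46 = 144
  {Ridge, Spruce} + {Thorn, Maple, Orwell}: 60 + 97 = 157
  … (15 splits in total)
  {Thorn, Ridge, Spruce, Maple} + {Orwell}: 98 + 26 = 124  ← best
Best: vehicle 1 Sutton → Thorn → Spruce → Maple → Ridge → Sutton = 98; vehicle 2 Sutton → Orwell → Sutton = 26; combined 124.

124 min — the smallest possible combined total.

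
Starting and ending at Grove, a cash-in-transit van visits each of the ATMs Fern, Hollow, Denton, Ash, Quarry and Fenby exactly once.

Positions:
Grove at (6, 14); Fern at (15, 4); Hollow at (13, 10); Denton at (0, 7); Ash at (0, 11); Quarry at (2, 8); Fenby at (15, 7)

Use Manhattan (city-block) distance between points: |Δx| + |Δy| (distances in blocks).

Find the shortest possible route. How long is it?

52 blocks — the shortest possible round trip.

There are 360 distinct closed tours to check (reversals are equivalent).
Grove→Fern→Hollow→Denton→Ash→Quarry→Fenby→Grove: 19+8+16+4+5+14+16 = 82
Grove→Fern→Hollow→Denton→Ash→Fenby→Quarry→Grove: 19+8+16+4+19+14+10 = 90
Grove→Fern→Hollow→Denton→Quarry→Ash→Fenby→Grove: 19+8+16+3+5+19+16 = 86
Grove→Fern→Hollow→Denton→Quarry→Fenby→Ash→Grove: 19+8+16+3+14+19+9 = 88
Grove→Fern→Hollow→Denton→Fenby→Ash→Quarry→Grove: 19+8+16+15+19+5+10 = 92
Grove→Fern→Hollow→Denton→Fenby→Quarry→Ash→Grove: 19+8+16+15+14+5+9 = 86
Grove→Fern→Hollow→Ash→Denton→Quarry→Fenby→Grove: 19+8+14+4+3+14+16 = 78
Grove→Fern→Hollow→Ash→Denton→Fenby→Quarry→Grove: 19+8+14+4+15+14+10 = 84
… (352 more)
Grove→Hollow→Fern→Fenby→Quarry→Denton→Ash→Grove: 11+8+3+14+3+4+9 = 52  ← best
The minimum is 52.
One optimal route: Grove → Hollow → Fern → Fenby → Quarry → Denton → Ash → Grove (or its reverse).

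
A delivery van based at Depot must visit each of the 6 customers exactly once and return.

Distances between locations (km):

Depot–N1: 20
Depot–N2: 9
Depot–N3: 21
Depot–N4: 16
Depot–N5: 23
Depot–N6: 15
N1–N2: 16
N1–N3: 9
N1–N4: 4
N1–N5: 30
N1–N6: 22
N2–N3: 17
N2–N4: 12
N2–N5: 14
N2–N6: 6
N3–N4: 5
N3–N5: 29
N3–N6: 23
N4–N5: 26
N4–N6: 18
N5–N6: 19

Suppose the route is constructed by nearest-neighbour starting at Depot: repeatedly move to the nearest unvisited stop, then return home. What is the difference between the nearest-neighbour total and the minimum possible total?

6 km longer than the optimal tour.

Depot: N2=9, N6=15, N4=16, N1=20, N3=21, N5=23 ⇒ N2
N2: N6=6, N4=12, N5=14, N1=16, N3=17 ⇒ N6
N6: N4=18, N5=19, N1=22, N3=23 ⇒ N4
N4: N1=4, N3=5, N5=26 ⇒ N1
N1: N3=9, N5=30 ⇒ N3
N3: N5=29 ⇒ N5
NN route Depot → N2 → N6 → N4 → N1 → N3 → N5 → Depot costs 98.
Optimal: Depot → N1 → N4 → N3 → N5 → N6 → N2 → Depot costs 92 (by enumerating all 360 distinct tours).
Excess = 98 − 92 = 6.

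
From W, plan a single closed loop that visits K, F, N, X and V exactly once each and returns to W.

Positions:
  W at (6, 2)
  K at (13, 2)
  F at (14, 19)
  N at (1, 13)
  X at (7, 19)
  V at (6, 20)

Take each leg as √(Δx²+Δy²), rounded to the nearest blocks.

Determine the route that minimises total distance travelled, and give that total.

There are 60 distinct closed tours to check (reversals are equivalent).
W→K→F→N→X→V→W: 7+17+14+8+1+18 = 65
W→K→F→N→V→X→W: 7+17+14+9+1+17 = 65
W→K→F→X→N→V→W: 7+17+7+8+9+18 = 66
W→K→F→X→V→N→W: 7+17+7+1+9+12 = 53
W→K→F→V→N→X→W: 7+17+8+9+8+17 = 66
W→K→F→V→X→N→W: 7+17+8+1+8+12 = 53
W→K→N→F→X→V→W: 7+16+14+7+1+18 = 63
W→K→N→F→V→X→W: 7+16+14+8+1+17 = 63
W→K→N→X→F→V→W: 7+16+8+7+8+18 = 64
W→K→N→X→V→F→W: 7+16+8+1+8+19 = 59
W→K→N→V→F→X→W: 7+16+9+8+7+17 = 64
W→K→N→V→X→F→W: 7+16+9+1+7+19 = 59
W→K→X→F→N→V→W: 7+18+7+14+9+18 = 73
W→K→X→F→V→N→W: 7+18+7+8+9+12 = 61
… (46 more)
The minimum is 53.
One optimal route: W → K → F → X → V → N → W (or its reverse).

Minimum total distance: 53 blocks.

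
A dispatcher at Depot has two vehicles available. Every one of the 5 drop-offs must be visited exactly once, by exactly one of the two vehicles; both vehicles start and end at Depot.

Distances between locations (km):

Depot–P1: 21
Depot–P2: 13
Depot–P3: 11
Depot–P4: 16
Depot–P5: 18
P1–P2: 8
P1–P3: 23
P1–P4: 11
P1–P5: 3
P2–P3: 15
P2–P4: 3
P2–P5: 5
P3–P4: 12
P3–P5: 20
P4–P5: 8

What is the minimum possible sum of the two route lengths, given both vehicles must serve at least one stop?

Try each way of splitting the stops between the two vehicles (each non-empty) and, for each split, find the best tour for each vehicle:
  {P1} + {P2, P3, P4, P5}: 42 + 49 = 91
  {P2} + {P1, P3, P4, P5}: 26 + 55 = 81
  {P1, P2} + {P3, P4, P5}: 42 + 49 = 91
  {P3} + {P1, P2, P4, P5}: 22 + 48 = 70
  {P1, P3} + {P2, P4, P5}: 55 + 42 = 97
  {P2, P3} + {P1, P4, P5}: 39 + 48 = 87
  … (15 splits in total)
Best: vehicle 1 Depot → P3 → Depot = 22; vehicle 2 Depot → P1 → P5 → P2 → P4 → Depot = 48; combined 70.

Minimum combined distance: 70 km.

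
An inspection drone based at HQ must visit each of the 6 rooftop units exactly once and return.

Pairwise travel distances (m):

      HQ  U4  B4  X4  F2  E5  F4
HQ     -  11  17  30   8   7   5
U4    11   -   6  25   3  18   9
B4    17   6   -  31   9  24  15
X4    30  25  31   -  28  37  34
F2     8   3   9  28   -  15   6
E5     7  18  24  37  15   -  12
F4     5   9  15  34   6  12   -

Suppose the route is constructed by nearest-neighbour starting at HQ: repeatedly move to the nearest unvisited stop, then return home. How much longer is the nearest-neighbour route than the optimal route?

The nearest-neighbour route is 16 m longer than optimal.

From HQ: F4=5, E5=7, F2=8, U4=11, B4=17, X4=30 → choose F4 (5).
From F4: F2=6, U4=9, E5=12, B4=15, X4=34 → choose F2 (6).
From F2: U4=3, B4=9, E5=15, X4=28 → choose U4 (3).
From U4: B4=6, E5=18, X4=25 → choose B4 (6).
From B4: E5=24, X4=31 → choose E5 (24).
From E5: X4=37 → choose X4 (37).
NN route HQ → F4 → F2 → U4 → B4 → E5 → X4 → HQ costs 111.
Optimal: HQ → X4 → U4 → B4 → F2 → F4 → E5 → HQ costs 95 (by enumerating all 360 distinct tours).
Excess = 111 − 95 = 16.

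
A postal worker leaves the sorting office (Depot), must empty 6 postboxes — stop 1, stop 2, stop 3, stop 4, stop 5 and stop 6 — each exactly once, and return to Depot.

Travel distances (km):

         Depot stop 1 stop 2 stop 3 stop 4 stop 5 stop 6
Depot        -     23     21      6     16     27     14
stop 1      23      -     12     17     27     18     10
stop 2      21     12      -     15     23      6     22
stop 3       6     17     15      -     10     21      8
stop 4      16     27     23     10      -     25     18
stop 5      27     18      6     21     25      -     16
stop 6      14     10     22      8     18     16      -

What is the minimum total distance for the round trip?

With 6 stops there are 6!/2 = 360 distinct round trips (a route and its reverse cost the same).
Depot - stop 1 - stop 2 - stop 3 - stop 4 - stop 5 - stop 6 - Depot: 23+12+15+10+25+16+14 = 115
Depot - stop 1 - stop 2 - stop 3 - stop 4 - stop 6 - stop 5 - Depot: 23+12+15+10+18+16+27 = 121
Depot - stop 1 - stop 2 - stop 3 - stop 5 - stop 4 - stop 6 - Depot: 23+12+15+21+25+18+14 = 128
Depot - stop 1 - stop 2 - stop 3 - stop 5 - stop 6 - stop 4 - Depot: 23+12+15+21+16+18+16 = 121
Depot - stop 1 - stop 2 - stop 3 - stop 6 - stop 4 - stop 5 - Depot: 23+12+15+8+18+25+27 = 128
Depot - stop 1 - stop 2 - stop 3 - stop 6 - stop 5 - stop 4 - Depot: 23+12+15+8+16+25+16 = 115
Depot - stop 1 - stop 2 - stop 4 - stop 3 - stop 5 - stop 6 - Depot: 23+12+23+10+21+16+14 = 119
Depot - stop 1 - stop 2 - stop 4 - stop 3 - stop 6 - stop 5 - Depot: 23+12+23+10+8+16+27 = 119
… (352 more)
Depot - stop 3 - stop 4 - stop 5 - stop 2 - stop 1 - stop 6 - Depot: 6+10+25+6+12+10+14 = 83  ← best
The minimum is 83.
One optimal route: Depot → stop 3 → stop 4 → stop 5 → stop 2 → stop 1 → stop 6 → Depot (or its reverse).

83 km — the shortest possible round trip.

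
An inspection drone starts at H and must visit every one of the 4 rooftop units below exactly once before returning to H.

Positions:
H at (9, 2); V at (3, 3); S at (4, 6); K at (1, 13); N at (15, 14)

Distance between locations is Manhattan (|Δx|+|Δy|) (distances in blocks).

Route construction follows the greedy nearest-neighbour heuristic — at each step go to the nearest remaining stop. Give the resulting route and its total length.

54 blocks along H → V → S → K → N → H.

H → [V:7 / S:9 / N:18 / K:19] → V (7)
V → [S:4 / K:12 / N:23] → S (4)
S → [K:10 / N:19] → K (10)
K → [N:15] → N (15)
Return N→H: 18.
Total = 7 + 4 + 10 + 15 + 18 = 54.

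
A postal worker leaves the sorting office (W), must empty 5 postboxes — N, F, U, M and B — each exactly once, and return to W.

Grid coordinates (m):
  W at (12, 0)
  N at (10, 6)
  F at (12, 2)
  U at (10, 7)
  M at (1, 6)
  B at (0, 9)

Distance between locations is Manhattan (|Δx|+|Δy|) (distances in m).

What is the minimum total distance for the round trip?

There are 60 distinct closed tours to check (reversals are equivalent).
W - N - F - U - M - B - W: 8+6+7+10+4+21 = 56
W - N - F - U - B - M - W: 8+6+7+12+4+17 = 54
W - N - F - M - U - B - W: 8+6+15+10+12+21 = 72
W - N - F - M - B - U - W: 8+6+15+4+12+9 = 54
W - N - F - B - U - M - W: 8+6+19+12+10+17 = 72
W - N - F - B - M - U - W: 8+6+19+4+10+9 = 56
W - N - U - F - M - B - W: 8+1+7+15+4+21 = 56
W - N - U - F - B - M - W: 8+1+7+19+4+17 = 56
W - N - U - M - F - B - W: 8+1+10+15+19+21 = 74
W - N - U - M - B - F - W: 8+1+10+4+19+2 = 44
W - N - U - B - F - M - W: 8+1+12+19+15+17 = 72
W - N - U - B - M - F - W: 8+1+12+4+15+2 = 42
W - N - M - F - U - B - W: 8+9+15+7+12+21 = 72
W - N - M - F - B - U - W: 8+9+15+19+12+9 = 72
… (46 more)
The minimum is 42.
One optimal route: W → N → U → B → M → F → W (or its reverse).

Minimum total distance: 42 m.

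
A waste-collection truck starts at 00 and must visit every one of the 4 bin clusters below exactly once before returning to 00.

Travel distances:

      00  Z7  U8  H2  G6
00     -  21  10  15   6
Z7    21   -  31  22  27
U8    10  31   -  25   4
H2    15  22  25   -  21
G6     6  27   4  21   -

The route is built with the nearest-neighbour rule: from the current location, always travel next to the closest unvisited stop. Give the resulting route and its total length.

Nearest-neighbour total = 78; route 00 → G6 → U8 → H2 → Z7 → 00.

From 00: distances to unvisited — G6=6, U8=10, H2=15, Z7=21. Nearest is G6 (6).
From G6: distances to unvisited — U8=4, H2=21, Z7=27. Nearest is U8 (4).
From U8: distances to unvisited — H2=25, Z7=31. Nearest is H2 (25).
From H2: distances to unvisited — Z7=22. Nearest is Z7 (22).
Return Z7→00: 21.
Total = 6 + 4 + 25 + 22 + 21 = 78.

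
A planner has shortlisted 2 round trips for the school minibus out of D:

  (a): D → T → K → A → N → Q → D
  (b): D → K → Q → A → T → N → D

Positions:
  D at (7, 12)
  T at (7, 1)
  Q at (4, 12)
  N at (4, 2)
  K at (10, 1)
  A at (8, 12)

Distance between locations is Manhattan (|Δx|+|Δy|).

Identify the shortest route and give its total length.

(a): 11 + 3 + 13 + 14 + 10 + 3 = 54
(b): 14 + 17 + 4 + 12 + 4 + 13 = 64

54 — (a) is the shortest.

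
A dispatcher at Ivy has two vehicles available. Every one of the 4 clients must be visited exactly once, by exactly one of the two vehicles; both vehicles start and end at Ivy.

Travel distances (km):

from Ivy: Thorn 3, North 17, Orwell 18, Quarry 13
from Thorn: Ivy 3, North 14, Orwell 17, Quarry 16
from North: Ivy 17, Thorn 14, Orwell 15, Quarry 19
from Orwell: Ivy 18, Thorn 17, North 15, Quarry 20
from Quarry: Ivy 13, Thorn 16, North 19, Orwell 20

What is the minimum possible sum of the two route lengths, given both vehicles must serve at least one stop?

Check every non-empty split of the stops between the two vehicles; for each half take its own optimal tour:
  {Thorn} + {North, Orwell, Quarry}: 6 + 65 = 71
  {North} + {Thorn, Orwell, Quarry}: 34 + 53 = 87
  {Thorn, North} + {Orwell, Quarry}: 34 + 51 = 85
  {Orwell} + {Thorn, North, Quarry}: 36 + 49 = 85
  {Thorn, Orwell} + {North, Quarry}: 38 + 49 = 87
  {North, Orwell} + {Thorn, Quarry}: 50 + 32 = 82
  … (7 splits in total)
Best: vehicle 1 Ivy → Thorn → Ivy = 6; vehicle 2 Ivy → North → Orwell → Quarry → Ivy = 65; combined 71.

71 km — the smallest possible combined total.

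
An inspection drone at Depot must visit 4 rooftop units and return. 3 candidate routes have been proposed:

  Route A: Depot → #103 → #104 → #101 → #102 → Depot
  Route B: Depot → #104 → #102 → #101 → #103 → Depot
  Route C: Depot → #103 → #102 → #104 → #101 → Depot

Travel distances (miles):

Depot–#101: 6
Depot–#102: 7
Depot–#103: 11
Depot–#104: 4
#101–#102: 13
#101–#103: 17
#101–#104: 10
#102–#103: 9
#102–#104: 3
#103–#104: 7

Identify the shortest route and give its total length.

Shortest is Route C, total 39 miles.

Route A: 11 + 7 + 10 + 13 + 7 = 48
Route B: 4 + 3 + 13 + 17 + 11 = 48
Route C: 11 + 9 + 3 + 10 + 6 = 39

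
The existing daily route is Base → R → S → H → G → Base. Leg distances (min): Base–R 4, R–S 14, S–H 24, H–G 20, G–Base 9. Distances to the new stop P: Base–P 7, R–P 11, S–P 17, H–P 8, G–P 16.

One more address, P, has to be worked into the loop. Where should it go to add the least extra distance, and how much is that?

Adding 1 min by placing P on the S–H leg.

Insertion cost between consecutive stops i–j is d(i,P) + d(P,j) − d(i,j):
  between Base and R: 7 + 11 − 4 = 14
  between R and S: 11 + 17 − 14 = 14
  between S and H: 17 + 8 − 24 = 1
  between H and G: 8 + 16 − 20 = 4
  between G and Base: 16 + 7 − 9 = 14
Cheapest insertion is between S and H, adding 1.
New total = 71 + 1 = 72.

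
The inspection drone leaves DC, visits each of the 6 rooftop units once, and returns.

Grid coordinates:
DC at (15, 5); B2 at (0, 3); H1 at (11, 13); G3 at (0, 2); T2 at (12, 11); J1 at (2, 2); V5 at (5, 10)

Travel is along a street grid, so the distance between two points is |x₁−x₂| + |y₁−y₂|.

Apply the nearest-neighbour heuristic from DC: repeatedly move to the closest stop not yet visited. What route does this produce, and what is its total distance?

52 along DC → T2 → H1 → V5 → J1 → G3 → B2 → DC.

At DC the remaining stops are T2 9, H1 12, V5 15, J1 16, B2 17, G3 18; go to T2.
At T2 the remaining stops are H1 3, V5 8, J1 19, B2 20, G3 21; go to H1.
At H1 the remaining stops are V5 9, J1 20, B2 21, G3 22; go to V5.
At V5 the remaining stops are J1 11, B2 12, G3 13; go to J1.
At J1 the remaining stops are G3 2, B2 3; go to G3.
At G3 the remaining stops are B2 1; go to B2.
Return B2→DC: 17.
Total = 9 + 3 + 9 + 11 + 2 + 1 + 17 = 52.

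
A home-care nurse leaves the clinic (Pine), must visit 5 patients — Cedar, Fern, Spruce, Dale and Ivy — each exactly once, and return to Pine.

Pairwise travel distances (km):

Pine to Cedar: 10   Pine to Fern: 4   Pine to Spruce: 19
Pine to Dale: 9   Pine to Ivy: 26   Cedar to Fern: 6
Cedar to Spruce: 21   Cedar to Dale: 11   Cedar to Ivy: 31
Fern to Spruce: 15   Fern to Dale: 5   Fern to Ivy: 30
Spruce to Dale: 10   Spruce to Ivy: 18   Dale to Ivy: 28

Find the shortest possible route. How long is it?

Shortest round trip = 75 km.

Pine→Cedar→Fern→Spruce→Dale→Ivy→Pine: 10+6+15+10+28+26 = 95
Pine→Cedar→Fern→Spruce→Ivy→Dale→Pine: 10+6+15+18+28+9 = 86
Pine→Cedar→Fern→Dale→Spruce→Ivy→Pine: 10+6+5+10+18+26 = 75
Pine→Cedar→Fern→Dale→Ivy→Spruce→Pine: 10+6+5+28+18+19 = 86
Pine→Cedar→Fern→Ivy→Spruce→Dale→Pine: 10+6+30+18+10+9 = 83
Pine→Cedar→Fern→Ivy→Dale→Spruce→Pine: 10+6+30+28+10+19 = 103
Pine→Cedar→Spruce→Fern→Dale→Ivy→Pine: 10+21+15+5+28+26 = 105
Pine→Cedar→Spruce→Fern→Ivy→Dale→Pine: 10+21+15+30+28+9 = 113
Pine→Cedar→Spruce→Dale→Fern→Ivy→Pine: 10+21+10+5+30+26 = 102
Pine→Cedar→Spruce→Dale→Ivy→Fern→Pine: 10+21+10+28+30+4 = 103
Pine→Cedar→Spruce→Ivy→Fern→Dale→Pine: 10+21+18+30+5+9 = 93
Pine→Cedar→Spruce→Ivy→Dale→Fern→Pine: 10+21+18+28+5+4 = 86
Pine→Cedar→Dale→Fern→Spruce→Ivy→Pine: 10+11+5+15+18+26 = 85
Pine→Cedar→Dale→Fern→Ivy→Spruce→Pine: 10+11+5+30+18+19 = 93
… (46 more)
The minimum is 75.
One optimal route: Pine → Cedar → Fern → Dale → Spruce → Ivy → Pine (or its reverse).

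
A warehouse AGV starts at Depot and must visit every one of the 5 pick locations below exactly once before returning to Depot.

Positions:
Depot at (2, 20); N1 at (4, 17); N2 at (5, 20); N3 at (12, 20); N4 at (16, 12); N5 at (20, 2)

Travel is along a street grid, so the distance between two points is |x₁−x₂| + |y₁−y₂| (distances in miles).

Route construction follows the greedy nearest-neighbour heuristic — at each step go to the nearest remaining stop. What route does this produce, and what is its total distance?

Depot → [N2:3 / N1:5 / N3:10 / N4:22 / N5:36] → N2 (3)
N2 → [N1:4 / N3:7 / N4:19 / N5:33] → N1 (4)
N1 → [N3:11 / N4:17 / N5:31] → N3 (11)
N3 → [N4:12 / N5:26] → N4 (12)
N4 → [N5:14] → N5 (14)
Return N5→Depot: 36.
Total = 3 + 4 + 11 + 12 + 14 + 36 = 80.

80 miles along Depot → N2 → N1 → N3 → N4 → N5 → Depot.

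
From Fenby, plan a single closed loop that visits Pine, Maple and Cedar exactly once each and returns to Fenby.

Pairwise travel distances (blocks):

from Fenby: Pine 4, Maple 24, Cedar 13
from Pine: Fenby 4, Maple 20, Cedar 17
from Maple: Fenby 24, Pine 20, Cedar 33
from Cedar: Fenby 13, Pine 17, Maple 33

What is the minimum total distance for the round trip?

There are 3 distinct closed tours to check (reversals are equivalent).
Fenby → Pine → Maple → Cedar → Fenby: 4+20+33+13 = 70
Fenby → Pine → Cedar → Maple → Fenby: 4+17+33+24 = 78
Fenby → Maple → Pine → Cedar → Fenby: 24+20+17+13 = 74
The minimum is 70.
One optimal route: Fenby → Pine → Maple → Cedar → Fenby (or its reverse).

Shortest round trip = 70 blocks.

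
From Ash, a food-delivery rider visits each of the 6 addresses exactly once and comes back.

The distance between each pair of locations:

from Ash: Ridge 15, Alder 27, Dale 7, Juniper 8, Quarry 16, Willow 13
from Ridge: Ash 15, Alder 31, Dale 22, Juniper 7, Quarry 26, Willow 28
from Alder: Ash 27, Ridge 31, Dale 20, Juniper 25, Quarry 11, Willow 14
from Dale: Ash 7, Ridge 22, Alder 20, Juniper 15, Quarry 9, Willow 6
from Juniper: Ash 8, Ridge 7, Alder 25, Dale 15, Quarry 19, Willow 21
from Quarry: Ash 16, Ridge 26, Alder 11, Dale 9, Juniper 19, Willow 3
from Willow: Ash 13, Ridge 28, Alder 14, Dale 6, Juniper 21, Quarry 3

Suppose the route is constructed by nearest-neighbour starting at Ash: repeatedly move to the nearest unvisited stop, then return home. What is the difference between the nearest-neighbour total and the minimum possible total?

The nearest-neighbour route is 1 longer than optimal.

From Ash: Dale=7, Juniper=8, Willow=13, Ridge=15, Quarry=16, Alder=27 → choose Dale (7).
From Dale: Willow=6, Quarry=9, Juniper=15, Alder=20, Ridge=22 → choose Willow (6).
From Willow: Quarry=3, Alder=14, Juniper=21, Ridge=28 → choose Quarry (3).
From Quarry: Alder=11, Juniper=19, Ridge=26 → choose Alder (11).
From Alder: Juniper=25, Ridge=31 → choose Juniper (25).
From Juniper: Ridge=7 → choose Ridge (7).
NN route Ash → Dale → Willow → Quarry → Alder → Juniper → Ridge → Ash costs 74.
Optimal: Ash → Dale → Willow → Quarry → Alder → Ridge → Juniper → Ash costs 73 (by enumerating all 360 distinct tours).
Excess = 74 − 73 = 1.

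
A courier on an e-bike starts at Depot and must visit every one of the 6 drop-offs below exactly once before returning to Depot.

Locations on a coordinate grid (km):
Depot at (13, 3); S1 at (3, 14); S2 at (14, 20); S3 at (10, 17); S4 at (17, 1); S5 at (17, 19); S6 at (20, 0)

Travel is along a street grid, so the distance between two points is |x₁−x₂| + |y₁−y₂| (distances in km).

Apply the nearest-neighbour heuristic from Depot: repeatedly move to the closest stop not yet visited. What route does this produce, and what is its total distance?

Nearest-neighbour total = 74 km; route Depot → S4 → S6 → S5 → S2 → S3 → S1 → Depot.

Depot → [S4:6 / S6:10 / S3:17 / S2:18 / S5:20 / S1:21] → S4 (6)
S4 → [S6:4 / S5:18 / S2:22 / S3:23 / S1:27] → S6 (4)
S6 → [S5:22 / S2:26 / S3:27 / S1:31] → S5 (22)
S5 → [S2:4 / S3:9 / S1:19] → S2 (4)
S2 → [S3:7 / S1:17] → S3 (7)
S3 → [S1:10] → S1 (10)
Return S1→Depot: 21.
Total = 6 + 4 + 22 + 4 + 7 + 10 + 21 = 74.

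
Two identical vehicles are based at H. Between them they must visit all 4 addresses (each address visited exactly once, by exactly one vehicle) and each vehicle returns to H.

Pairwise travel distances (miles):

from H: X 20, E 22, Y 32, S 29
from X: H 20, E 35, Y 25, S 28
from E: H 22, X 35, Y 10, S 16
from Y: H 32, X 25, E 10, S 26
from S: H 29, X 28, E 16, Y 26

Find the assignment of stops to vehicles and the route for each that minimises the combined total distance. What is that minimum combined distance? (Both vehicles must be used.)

Minimum combined distance: 127 miles.

Check every non-empty split of the stops between the two vehicles; for each half take its own optimal tour:
  {X} + {E, Y, S}: 40 + 87 = 127
  {E} + {X, Y, S}: 44 + 100 = 144
  {X, E} + {Y, S}: 77 + 87 = 164
  {Y} + {X, E, S}: 64 + 86 = 150
  {X, Y} + {E, S}: 77 + 67 = 144
  {E, Y} + {X, S}: 64 + 77 = 141
  … (7 splits in total)
Best: vehicle 1 H → X → H = 40; vehicle 2 H → E → Y → S → H = 87; combined 127.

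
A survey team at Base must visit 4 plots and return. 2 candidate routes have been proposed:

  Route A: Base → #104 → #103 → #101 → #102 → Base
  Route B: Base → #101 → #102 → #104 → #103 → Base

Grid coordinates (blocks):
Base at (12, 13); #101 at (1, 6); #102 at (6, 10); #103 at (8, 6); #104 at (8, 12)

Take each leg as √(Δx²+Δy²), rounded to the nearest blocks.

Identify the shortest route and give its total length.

Shortest is Route A, total 30 blocks.

Route A: 4 + 6 + 7 + 6 + 7 = 30
Route B: 13 + 6 + 3 + 6 + 8 = 36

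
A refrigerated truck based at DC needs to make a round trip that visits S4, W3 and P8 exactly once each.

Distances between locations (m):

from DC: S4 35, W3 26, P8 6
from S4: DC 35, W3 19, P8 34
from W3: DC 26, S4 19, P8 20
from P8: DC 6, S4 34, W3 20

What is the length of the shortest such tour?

Minimum total distance: 80 m.

DC-S4-W3-P8-DC: 35+19+20+6 = 80
DC-S4-P8-W3-DC: 35+34+20+26 = 115
DC-W3-S4-P8-DC: 26+19+34+6 = 85
The minimum is 80.
One optimal route: DC → S4 → W3 → P8 → DC (or its reverse).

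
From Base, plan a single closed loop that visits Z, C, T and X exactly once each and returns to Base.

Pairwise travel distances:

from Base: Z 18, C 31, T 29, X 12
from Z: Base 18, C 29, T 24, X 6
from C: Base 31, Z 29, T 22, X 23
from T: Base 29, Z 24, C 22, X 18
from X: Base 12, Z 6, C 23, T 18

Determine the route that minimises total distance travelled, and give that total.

Shortest round trip = 95.

With 4 stops there are 4!/2 = 12 distinct round trips (a route and its reverse cost the same).
Base - Z - C - T - X - Base: 18+29+22+18+12 = 99
Base - Z - C - X - T - Base: 18+29+23+18+29 = 117
Base - Z - T - C - X - Base: 18+24+22+23+12 = 99
Base - Z - T - X - C - Base: 18+24+18+23+31 = 114
Base - Z - X - C - T - Base: 18+6+23+22+29 = 98
Base - Z - X - T - C - Base: 18+6+18+22+31 = 95
Base - C - Z - T - X - Base: 31+29+24+18+12 = 114
Base - C - Z - X - T - Base: 31+29+6+18+29 = 113
Base - C - T - Z - X - Base: 31+22+24+6+12 = 95
Base - C - X - Z - T - Base: 31+23+6+24+29 = 113
Base - T - Z - C - X - Base: 29+24+29+23+12 = 117
Base - T - C - Z - X - Base: 29+22+29+6+12 = 98
The minimum is 95.
One optimal route: Base → Z → X → T → C → Base (or its reverse).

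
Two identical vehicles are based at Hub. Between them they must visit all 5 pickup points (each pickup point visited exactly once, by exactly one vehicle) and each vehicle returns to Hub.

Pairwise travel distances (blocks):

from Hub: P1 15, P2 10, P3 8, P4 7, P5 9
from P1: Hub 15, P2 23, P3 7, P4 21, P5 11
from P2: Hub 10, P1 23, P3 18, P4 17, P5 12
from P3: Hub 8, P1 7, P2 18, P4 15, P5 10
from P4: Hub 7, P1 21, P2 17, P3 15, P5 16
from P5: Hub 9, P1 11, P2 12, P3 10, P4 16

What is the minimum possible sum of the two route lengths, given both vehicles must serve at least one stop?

Minimum combined distance: 62 blocks.

Try each way of splitting the stops between the two vehicles (each non-empty) and, for each split, find the best tour for each vehicle:
  {P1} + {P2, P3, P4, P5}: 30 + 54 = 84
  {P2} + {P1, P3, P4, P5}: 20 + 49 = 69
  {P1, P2} + {P3, P4, P5}: 48 + 41 = 89
  {P3} + {P1, P2, P4, P5}: 16 + 61 = 77
  {P1, P3} + {P2, P4, P5}: 30 + 45 = 75
  {P2, P3} + {P1, P4, P5}: 36 + 48 = 84
  … (15 splits in total)
  {P4} + {P1, P2, P3, P5}: 14 + 48 = 62  ← best
Best: vehicle 1 Hub → P4 → Hub = 14; vehicle 2 Hub → P2 → P5 → P1 → P3 → Hub = 48; combined 62.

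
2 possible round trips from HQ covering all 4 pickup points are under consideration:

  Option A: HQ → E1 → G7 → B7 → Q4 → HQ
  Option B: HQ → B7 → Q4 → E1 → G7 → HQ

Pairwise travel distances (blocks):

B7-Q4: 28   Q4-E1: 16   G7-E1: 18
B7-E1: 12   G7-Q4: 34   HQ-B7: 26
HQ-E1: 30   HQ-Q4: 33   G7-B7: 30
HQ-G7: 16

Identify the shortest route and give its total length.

Option A: 30 + 18 + 30 + 28 + 33 = 139
Option B: 26 + 28 + 16 + 18 + 16 = 104

104 blocks — Option B is the shortest.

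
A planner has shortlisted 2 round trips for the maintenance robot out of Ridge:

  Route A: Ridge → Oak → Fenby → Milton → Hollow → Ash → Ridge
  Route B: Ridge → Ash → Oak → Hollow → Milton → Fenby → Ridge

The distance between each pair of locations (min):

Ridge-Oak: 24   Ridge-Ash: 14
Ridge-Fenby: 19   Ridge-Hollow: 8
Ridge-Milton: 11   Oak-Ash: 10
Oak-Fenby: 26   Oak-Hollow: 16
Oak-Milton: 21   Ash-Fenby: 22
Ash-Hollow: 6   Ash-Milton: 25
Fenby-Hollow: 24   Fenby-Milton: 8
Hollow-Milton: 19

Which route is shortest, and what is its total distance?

86 min — Route B is the shortest.

Route A: 24 + 26 + 8 + 19 + 6 + 14 = 97
Route B: 14 + 10 + 16 + 19 + 8 + 19 = 86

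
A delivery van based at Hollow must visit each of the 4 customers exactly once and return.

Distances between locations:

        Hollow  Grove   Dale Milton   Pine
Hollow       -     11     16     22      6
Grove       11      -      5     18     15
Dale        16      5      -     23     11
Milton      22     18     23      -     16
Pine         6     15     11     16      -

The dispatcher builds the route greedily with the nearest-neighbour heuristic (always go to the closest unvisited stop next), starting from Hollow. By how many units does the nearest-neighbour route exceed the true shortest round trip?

The nearest-neighbour route is 1 longer than optimal.

From Hollow: Pine=6, Grove=11, Dale=16, Milton=22 → choose Pine (6).
From Pine: Dale=11, Grove=15, Milton=16 → choose Dale (11).
From Dale: Grove=5, Milton=23 → choose Grove (5).
From Grove: Milton=18 → choose Milton (18).
NN route Hollow → Pine → Dale → Grove → Milton → Hollow costs 62.
Optimal: Hollow → Grove → Dale → Milton → Pine → Hollow costs 61 (by enumerating all 12 distinct tours).
Excess = 62 − 61 = 1.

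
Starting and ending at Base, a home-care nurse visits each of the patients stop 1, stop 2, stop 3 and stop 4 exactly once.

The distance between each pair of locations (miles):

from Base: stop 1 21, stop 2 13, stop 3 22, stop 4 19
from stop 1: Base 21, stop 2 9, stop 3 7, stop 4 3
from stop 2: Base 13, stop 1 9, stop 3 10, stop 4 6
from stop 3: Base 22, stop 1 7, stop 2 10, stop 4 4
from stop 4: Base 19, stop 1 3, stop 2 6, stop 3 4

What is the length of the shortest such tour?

Base→stop 1→stop 2→stop 3→stop 4→Base: 21+9+10+4+19 = 63
Base→stop 1→stop 2→stop 4→stop 3→Base: 21+9+6+4+22 = 62
Base→stop 1→stop 3→stop 2→stop 4→Base: 21+7+10+6+19 = 63
Base→stop 1→stop 3→stop 4→stop 2→Base: 21+7+4+6+13 = 51
Base→stop 1→stop 4→stop 2→stop 3→Base: 21+3+6+10+22 = 62
Base→stop 1→stop 4→stop 3→stop 2→Base: 21+3+4+10+13 = 51
Base→stop 2→stop 1→stop 3→stop 4→Base: 13+9+7+4+19 = 52
Base→stop 2→stop 1→stop 4→stop 3→Base: 13+9+3+4+22 = 51
Base→stop 2→stop 3→stop 1→stop 4→Base: 13+10+7+3+19 = 52
Base→stop 2→stop 4→stop 1→stop 3→Base: 13+6+3+7+22 = 51
Base→stop 3→stop 1→stop 2→stop 4→Base: 22+7+9+6+19 = 63
Base→stop 3→stop 2→stop 1→stop 4→Base: 22+10+9+3+19 = 63
The minimum is 51.
One optimal route: Base → stop 1 → stop 3 → stop 4 → stop 2 → Base (or its reverse).

51 miles — the shortest possible round trip.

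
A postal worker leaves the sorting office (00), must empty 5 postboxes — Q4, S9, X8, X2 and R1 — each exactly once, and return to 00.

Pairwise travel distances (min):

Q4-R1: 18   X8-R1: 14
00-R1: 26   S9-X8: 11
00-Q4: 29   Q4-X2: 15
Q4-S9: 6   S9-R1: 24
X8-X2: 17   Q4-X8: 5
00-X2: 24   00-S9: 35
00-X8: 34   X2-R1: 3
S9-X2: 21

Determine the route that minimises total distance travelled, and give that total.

87 min — the shortest possible round trip.

00 - Q4 - S9 - X8 - X2 - R1 - 00: 29+6+11+17+3+26 = 92
00 - Q4 - S9 - X8 - R1 - X2 - 00: 29+6+11+14+3+24 = 87
00 - Q4 - S9 - X2 - X8 - R1 - 00: 29+6+21+17+14+26 = 113
00 - Q4 - S9 - X2 - R1 - X8 - 00: 29+6+21+3+14+34 = 107
00 - Q4 - S9 - R1 - X8 - X2 - 00: 29+6+24+14+17+24 = 114
00 - Q4 - S9 - R1 - X2 - X8 - 00: 29+6+24+3+17+34 = 113
00 - Q4 - X8 - S9 - X2 - R1 - 00: 29+5+11+21+3+26 = 95
00 - Q4 - X8 - S9 - R1 - X2 - 00: 29+5+11+24+3+24 = 96
00 - Q4 - X8 - X2 - S9 - R1 - 00: 29+5+17+21+24+26 = 122
00 - Q4 - X8 - X2 - R1 - S9 - 00: 29+5+17+3+24+35 = 113
00 - Q4 - X8 - R1 - S9 - X2 - 00: 29+5+14+24+21+24 = 117
00 - Q4 - X8 - R1 - X2 - S9 - 00: 29+5+14+3+21+35 = 107
00 - Q4 - X2 - S9 - X8 - R1 - 00: 29+15+21+11+14+26 = 116
00 - Q4 - X2 - S9 - R1 - X8 - 00: 29+15+21+24+14+34 = 137
… (46 more)
The minimum is 87.
One optimal route: 00 → Q4 → S9 → X8 → R1 → X2 → 00 (or its reverse).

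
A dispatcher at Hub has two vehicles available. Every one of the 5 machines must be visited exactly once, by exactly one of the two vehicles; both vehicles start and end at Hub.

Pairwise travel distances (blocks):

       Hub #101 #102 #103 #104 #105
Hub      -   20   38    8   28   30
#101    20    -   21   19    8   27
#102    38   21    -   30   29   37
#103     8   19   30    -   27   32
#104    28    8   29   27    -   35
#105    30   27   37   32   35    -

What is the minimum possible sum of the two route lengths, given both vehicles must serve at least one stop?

140 blocks — the smallest possible combined total.

There are 2^4 − 1 = 15 ways to divide the 5 stops into two non-empty groups. For each, the best each vehicle can do is its own shortest tour through its group:
  {#101} + {#102, #103, #104, #105}: 40 + 131 = 171
  {#102} + {#101, #103, #104, #105}: 76 + 100 = 176
  {#101, #102} + {#103, #104, #105}: 79 + 100 = 179
  {#103} + {#101, #102, #104, #105}: 16 + 124 = 140
  {#101, #103} + {#102, #104, #105}: 47 + 124 = 171
  {#102, #103} + {#101, #104, #105}: 76 + 93 = 169
  … (15 splits in total)
Best: vehicle 1 Hub → #103 → Hub = 16; vehicle 2 Hub → #101 → #104 → #102 → #105 → Hub = 124; combined 140.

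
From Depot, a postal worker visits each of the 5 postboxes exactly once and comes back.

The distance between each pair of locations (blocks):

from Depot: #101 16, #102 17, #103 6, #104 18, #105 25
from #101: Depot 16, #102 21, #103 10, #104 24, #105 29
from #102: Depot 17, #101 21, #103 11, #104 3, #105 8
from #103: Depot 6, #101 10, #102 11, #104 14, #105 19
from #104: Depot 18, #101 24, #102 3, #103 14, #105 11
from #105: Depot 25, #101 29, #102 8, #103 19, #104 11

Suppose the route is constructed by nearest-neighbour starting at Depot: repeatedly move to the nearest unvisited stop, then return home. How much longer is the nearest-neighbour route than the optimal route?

Excess over optimum: 2 blocks.

Depot: #103=6, #101=16, #102=17, #104=18, #105=25 ⇒ #103
#103: #101=10, #102=11, #104=14, #105=19 ⇒ #101
#101: #102=21, #104=24, #105=29 ⇒ #102
#102: #104=3, #105=8 ⇒ #104
#104: #105=11 ⇒ #105
NN route Depot → #103 → #101 → #102 → #104 → #105 → Depot costs 76.
Optimal: Depot → #101 → #103 → #102 → #105 → #104 → Depot costs 74 (by enumerating all 60 distinct tours).
Excess = 76 − 74 = 2.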